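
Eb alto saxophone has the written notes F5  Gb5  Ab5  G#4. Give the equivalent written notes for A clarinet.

Cb5 Dbb5 Ebb5 D4

First find concert pitch: the Eb alto saxophone sounds a major sixth below written, so F5 Gb5 Ab5 G#4 sounds Ab4 Bbb4 Cb5 B3.
Then write for A clarinet: it sounds a minor third below written, so the part must be a minor third above concert.
Ab4 → Cb5
Bbb4 → Dbb5
Cb5 → Ebb5
B3 → D4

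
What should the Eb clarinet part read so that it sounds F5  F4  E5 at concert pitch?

The Eb clarinet sounds a minor third above written, so the written part must be a minor third below concert — transpose each note down.
F5 becomes D5
F4 becomes D4
E5 becomes C#5

D5 D4 C#5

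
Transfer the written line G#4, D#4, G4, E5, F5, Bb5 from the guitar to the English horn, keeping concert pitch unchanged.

First find concert pitch: the guitar sounds a perfect octave below written, so G#4 D#4 G4 E5 F5 Bb5 sounds G#3 D#3 G3 E4 F4 Bb4.
Then write for English horn: it sounds a perfect fifth below written, so the part must be a perfect fifth above concert.
G#3 → D#4
D#3 → A#3
G3 → D4
E4 → B4
F4 → C5
Bb4 → F5

D#4 A#3 D4 B4 C5 F5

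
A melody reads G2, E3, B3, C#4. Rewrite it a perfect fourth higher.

A perfect fourth up from G2 gives C3.
E3: a fourth up reaches A, and 5 semitones makes it A3.
B3 up a perfect fourth is E4.
C#4: a fourth up reaches F, and 5 semitones makes it F#4.

C3 A3 E4 F#4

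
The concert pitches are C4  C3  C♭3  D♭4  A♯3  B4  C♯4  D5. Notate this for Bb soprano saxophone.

D4 D3 Db3 Eb4 B#3 C#5 D#4 E5

The Bb soprano saxophone sounds a major second below written, so the written part must be a major second above concert — transpose each note up.
C4 → D4
C3 → D3
Cb3 → Db3
Db4 → Eb4
A#3 → B#3
B4 → C#5
C#4 → D#4
D5 → E5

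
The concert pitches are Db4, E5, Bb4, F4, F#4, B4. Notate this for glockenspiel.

The glockenspiel sounds a perfect fifteenth above written, so the written part must be a perfect fifteenth below concert — transpose each note down.
Db4 gives Db2
E5 gives E3
Bb4 gives Bb2
F4 gives F2
F#4 gives F#2
B4 gives B2

Db2 E3 Bb2 F2 F#2 B2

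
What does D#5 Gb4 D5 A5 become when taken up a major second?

E#5 Ab4 E5 B5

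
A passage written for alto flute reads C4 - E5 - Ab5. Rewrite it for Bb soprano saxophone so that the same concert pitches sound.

A3 C#5 F5

First find concert pitch: the alto flute sounds a perfect fourth below written, so C4 E5 Ab5 sounds G3 B4 Eb5.
Then write for Bb soprano saxophone: it sounds a major second below written, so the part must be a major second above concert.
G3 → A3
B4 → C#5
Eb5 → F5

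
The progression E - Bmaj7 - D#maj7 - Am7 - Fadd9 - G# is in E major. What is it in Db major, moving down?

E major down to Db major is an augmented second; each chord root moves by that interval while the quality stays the same.
E: root E down an augmented second → Db, giving Db.
Bmaj7: root B down an augmented second → Ab, giving Abmaj7.
D#maj7: root D# down an augmented second → C, giving Cmaj7.
Am7: root A down an augmented second → Gb, giving Gbm7.
Fadd9: root F down an augmented second → Ebb, giving Ebbadd9.
G#: root G# down an augmented second → F, giving F.

Db Abmaj7 Cmaj7 Gbm7 Ebbadd9 F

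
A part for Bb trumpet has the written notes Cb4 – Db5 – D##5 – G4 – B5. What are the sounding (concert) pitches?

Bbb3 Cb5 C##5 F4 A5

The Bb trumpet sounds a major second below written, so transpose each written note down a major second.
Cb4 gives Bbb3
Db5 gives Cb5
D##5 gives C##5
G4 gives F4
B5 gives A5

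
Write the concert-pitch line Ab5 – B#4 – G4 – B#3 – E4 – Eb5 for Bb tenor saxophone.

Bb6 C##6 A5 C##5 F#5 F6

Written C4 sounds as Bb2 on the Bb tenor saxophone, so concert pitches are written a major ninth up.
Ab5 becomes Bb6
B#4 becomes C##6
G4 becomes A5
B#3 becomes C##5
E4 becomes F#5
Eb5 becomes F6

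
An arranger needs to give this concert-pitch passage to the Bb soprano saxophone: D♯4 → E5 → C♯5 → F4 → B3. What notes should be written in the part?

E#4 F#5 D#5 G4 C#4

The Bb soprano saxophone sounds a major second below written, so the written part must be a major second above concert — transpose each note up.
D#4 gives E#4
E5 gives F#5
C#5 gives D#5
F4 gives G4
B3 gives C#4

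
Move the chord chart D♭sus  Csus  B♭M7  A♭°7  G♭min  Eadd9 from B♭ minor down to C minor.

Ebsus Dsus CM7 Bb°7 Abmin F#add9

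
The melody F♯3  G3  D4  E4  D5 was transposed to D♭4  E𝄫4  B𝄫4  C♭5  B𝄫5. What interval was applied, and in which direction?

up a diminished sixth

From F#3 to Db4 is 6 letter names — a sixth of some quality.
F#3 to Db4 is 7 semitones, which makes it a diminished sixth; the second version is higher, so the direction is up.
Checking another pair — D5 → Bbb5 — gives the same interval.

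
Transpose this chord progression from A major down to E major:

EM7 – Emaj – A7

BM7 Bmaj E7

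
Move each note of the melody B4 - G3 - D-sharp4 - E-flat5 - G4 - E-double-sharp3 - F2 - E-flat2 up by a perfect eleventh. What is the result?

B4 → E6
G3 → C5
D#4 → G#5
Eb5 → Ab6
G4 → C6
E##3 → A##4
F2 → Bb3
Eb2 → Ab3

E6 C5 G#5 Ab6 C6 A##4 Bb3 Ab3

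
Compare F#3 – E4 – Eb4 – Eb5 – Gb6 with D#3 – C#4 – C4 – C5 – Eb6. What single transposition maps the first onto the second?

down a minor third

Take the first pair: F#3 → D#3. F to D spans 3 letter names, so the interval is some kind of third.
D#3 to F#3 is 3 semitones, which makes it a minor third; the second version is lower, so the direction is down.
Checking another pair — Gb6 → Eb6 — gives the same interval.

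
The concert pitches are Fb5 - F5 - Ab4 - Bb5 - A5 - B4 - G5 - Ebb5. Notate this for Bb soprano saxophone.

The Bb soprano saxophone sounds a major second below written, so the written part must be a major second above concert — transpose each note up.
Fb5 becomes Gb5
F5 becomes G5
Ab4 becomes Bb4
Bb5 becomes C6
A5 becomes B5
B4 becomes C#5
G5 becomes A5
Ebb5 becomes Fb5

Gb5 G5 Bb4 C6 B5 C#5 A5 Fb5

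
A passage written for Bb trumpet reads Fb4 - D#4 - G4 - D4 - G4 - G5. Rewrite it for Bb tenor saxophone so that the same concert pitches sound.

Fb5 D#5 G5 D5 G5 G6

First find concert pitch: the Bb trumpet sounds a major second below written, so Fb4 D#4 G4 D4 G4 G5 sounds Ebb4 C#4 F4 C4 F4 F5.
Then write for Bb tenor saxophone: it sounds a major ninth below written, so the part must be a major ninth above concert.
Ebb4 → Fb5
C#4 → D#5
F4 → G5
C4 → D5
F4 → G5
F5 → G6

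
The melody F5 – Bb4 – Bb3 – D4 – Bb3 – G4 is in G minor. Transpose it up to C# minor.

From G up to C# is an augmented fourth; apply that to each pitch.
F5 to B5
Bb4 to E5
Bb3 to E4
D4 to G#4
Bb3 to E4
G4 to C#5

B5 E5 E4 G#4 E4 C#5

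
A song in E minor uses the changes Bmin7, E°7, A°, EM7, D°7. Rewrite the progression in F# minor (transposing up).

C#min7 F#°7 B° F#M7 E°7

E minor up to F# minor is a major second; each chord root moves by that interval while the quality stays the same.
Bmin7: root B up a major second → C#, giving C#min7.
E°7: root E up a major second → F#, giving F#°7.
A°: root A up a major second → B, giving B°.
EM7: root E up a major second → F#, giving F#M7.
D°7: root D up a major second → E, giving E°7.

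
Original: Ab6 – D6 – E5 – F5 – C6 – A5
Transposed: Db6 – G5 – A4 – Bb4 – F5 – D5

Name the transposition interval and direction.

From Ab6 to Db6 is 5 letter names — a fifth of some quality.
Db6 to Ab6 is 7 semitones, which makes it a perfect fifth; the second version is lower, so the direction is down.
Checking another pair — A5 → D5 — gives the same interval.

down a perfect fifth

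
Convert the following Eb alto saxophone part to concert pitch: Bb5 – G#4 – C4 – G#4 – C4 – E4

The Eb alto saxophone sounds a major sixth below written, so transpose each written note down a major sixth.
Bb5 becomes Db5
G#4 becomes B3
C4 becomes Eb3
G#4 becomes B3
C4 becomes Eb3
E4 becomes G3

Db5 B3 Eb3 B3 Eb3 G3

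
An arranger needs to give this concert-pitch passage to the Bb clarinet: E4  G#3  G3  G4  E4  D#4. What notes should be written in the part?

F#4 A#3 A3 A4 F#4 E#4

Written C4 sounds as Bb3 on the Bb clarinet, so concert pitches are written a major second up.
E4 -> F#4
G#3 -> A#3
G3 -> A3
G4 -> A4
E4 -> F#4
D#4 -> E#4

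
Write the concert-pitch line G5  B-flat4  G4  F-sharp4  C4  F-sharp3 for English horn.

D6 F5 D5 C#5 G4 C#4

The English horn sounds a perfect fifth below written, so the written part must be a perfect fifth above concert — transpose each note up.
G5 -> D6
Bb4 -> F5
G4 -> D5
F#4 -> C#5
C4 -> G4
F#3 -> C#4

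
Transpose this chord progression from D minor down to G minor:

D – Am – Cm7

G Dm Fm7

D minor down to G minor is a perfect fifth; each chord root moves by that interval while the quality stays the same.
D: root D down a perfect fifth → G, giving G.
Am: root A down a perfect fifth → D, giving Dm.
Cm7: root C down a perfect fifth → F, giving Fm7.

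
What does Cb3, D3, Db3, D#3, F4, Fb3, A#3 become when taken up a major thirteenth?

A major thirteenth up from Cb3 gives Ab4.
D3: a thirteenth up reaches B, and 21 semitones makes it B4.
Db3 up a major thirteenth is Bb4.
D#3 up a major thirteenth is B#4.
F4 up a major thirteenth is D6.
Fb3: a thirteenth up reaches D, and 21 semitones makes it Db5.
A major thirteenth up from A#3 gives F##5.

Ab4 B4 Bb4 B#4 D6 Db5 F##5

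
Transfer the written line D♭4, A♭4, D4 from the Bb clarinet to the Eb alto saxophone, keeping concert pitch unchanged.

Ab4 Eb5 A4

First find concert pitch: the Bb clarinet sounds a major second below written, so D♭4 A♭4 D4 sounds Cb4 Gb4 C4.
Then write for Eb alto saxophone: it sounds a major sixth below written, so the part must be a major sixth above concert.
Cb4 → Ab4
Gb4 → Eb5
C4 → A4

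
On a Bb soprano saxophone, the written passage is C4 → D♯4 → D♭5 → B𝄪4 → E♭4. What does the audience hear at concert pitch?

Bb3 C#4 Cb5 A##4 Db4

The Bb soprano saxophone sounds a major second below written, so transpose each written note down a major second.
C4 -> Bb3
D#4 -> C#4
Db5 -> Cb5
B##4 -> A##4
Eb4 -> Db4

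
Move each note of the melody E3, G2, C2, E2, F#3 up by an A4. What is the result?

A#3 C#3 F#2 A#2 B#3

E3: a fourth up reaches A, and 6 semitones makes it A#3.
G2 up an augmented fourth is C#3.
C2: a fourth up reaches F, and 6 semitones makes it F#2.
E2: a fourth up reaches A, and 6 semitones makes it A#2.
F#3 up an augmented fourth is B#3.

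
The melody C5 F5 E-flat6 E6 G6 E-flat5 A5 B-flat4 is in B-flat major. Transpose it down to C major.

D4 G4 F5 F#5 A5 F4 B4 C4

From B-flat down to C is a minor seventh; apply that to each pitch.
C5 to D4
F5 to G4
Eb6 to F5
E6 to F#5
G6 to A5
Eb5 to F4
A5 to B4
Bb4 to C4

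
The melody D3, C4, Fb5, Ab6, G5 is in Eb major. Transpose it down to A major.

G#2 F#3 Bb4 D6 C#5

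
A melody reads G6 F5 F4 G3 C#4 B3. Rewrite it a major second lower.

F6 Eb5 Eb4 F3 B3 A3

A major second down from G6 gives F6.
A major second down from F5 gives Eb5.
A major second down from F4 gives Eb4.
G3 down a major second is F3.
A major second down from C#4 gives B3.
A major second down from B3 gives A3.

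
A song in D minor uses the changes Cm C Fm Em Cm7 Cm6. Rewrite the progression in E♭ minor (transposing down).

D minor down to E♭ minor is a major seventh; each chord root moves by that interval while the quality stays the same.
Cm: root C down a major seventh → Db, giving Dbm.
C: root C down a major seventh → Db, giving Db.
Fm: root F down a major seventh → Gb, giving Gbm.
Em: root E down a major seventh → F, giving Fm.
Cm7: root C down a major seventh → Db, giving Dbm7.
Cm6: root C down a major seventh → Db, giving Dbm6.

Dbm Db Gbm Fm Dbm7 Dbm6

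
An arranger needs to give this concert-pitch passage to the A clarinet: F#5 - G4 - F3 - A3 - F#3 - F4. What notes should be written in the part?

Written C4 sounds as A3 on the A clarinet, so concert pitches are written a minor third up.
F#5 -> A5
G4 -> Bb4
F3 -> Ab3
A3 -> C4
F#3 -> A3
F4 -> Ab4

A5 Bb4 Ab3 C4 A3 Ab4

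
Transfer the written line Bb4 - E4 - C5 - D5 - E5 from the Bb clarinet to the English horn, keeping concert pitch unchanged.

First find concert pitch: the Bb clarinet sounds a major second below written, so Bb4 E4 C5 D5 E5 sounds Ab4 D4 Bb4 C5 D5.
Then write for English horn: it sounds a perfect fifth below written, so the part must be a perfect fifth above concert.
Ab4 → Eb5
D4 → A4
Bb4 → F5
C5 → G5
D5 → A5

Eb5 A4 F5 G5 A5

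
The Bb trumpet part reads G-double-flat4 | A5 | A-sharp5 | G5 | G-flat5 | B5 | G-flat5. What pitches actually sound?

Written C4 on the Bb trumpet sounds as Bb3, a major second lower; apply that shift to every note.
Gbb4 gives Fbb4
A5 gives G5
A#5 gives G#5
G5 gives F5
Gb5 gives Fb5
B5 gives A5
Gb5 gives Fb5

Fbb4 G5 G#5 F5 Fb5 A5 Fb5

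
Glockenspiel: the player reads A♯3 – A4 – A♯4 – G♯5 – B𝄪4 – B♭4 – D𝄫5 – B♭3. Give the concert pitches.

A#5 A6 A#6 G#7 B##6 Bb6 Dbb7 Bb5

Written C4 on the glockenspiel sounds as C6, a perfect fifteenth higher; apply that shift to every note.
A#3 -> A#5
A4 -> A6
A#4 -> A#6
G#5 -> G#7
B##4 -> B##6
Bb4 -> Bb6
Dbb5 -> Dbb7
Bb3 -> Bb5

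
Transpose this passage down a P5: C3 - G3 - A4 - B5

C3 -> F2
G3 -> C3
A4 -> D4
B5 -> E5

F2 C3 D4 E5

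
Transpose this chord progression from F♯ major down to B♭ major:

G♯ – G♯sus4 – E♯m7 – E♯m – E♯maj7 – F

C Csus4 Am7 Am Amaj7 Bbb

F♯ major down to B♭ major is an augmented fifth; each chord root moves by that interval while the quality stays the same.
G♯: root G♯ down an augmented fifth → C, giving C.
G♯sus4: root G♯ down an augmented fifth → C, giving Csus4.
E♯m7: root E♯ down an augmented fifth → A, giving Am7.
E♯m: root E♯ down an augmented fifth → A, giving Am.
E♯maj7: root E♯ down an augmented fifth → A, giving Amaj7.
F: root F down an augmented fifth → Bbb, giving Bbb.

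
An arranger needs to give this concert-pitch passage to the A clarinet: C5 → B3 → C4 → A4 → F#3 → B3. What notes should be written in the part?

The A clarinet sounds a minor third below written, so the written part must be a minor third above concert — transpose each note up.
C5 -> Eb5
B3 -> D4
C4 -> Eb4
A4 -> C5
F#3 -> A3
B3 -> D4

Eb5 D4 Eb4 C5 A3 D4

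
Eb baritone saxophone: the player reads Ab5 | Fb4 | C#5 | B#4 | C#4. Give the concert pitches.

Cb4 Abb2 E3 D#3 E2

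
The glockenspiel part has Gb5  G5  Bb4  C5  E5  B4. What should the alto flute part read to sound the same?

First find concert pitch: the glockenspiel sounds a perfect fifteenth above written, so Gb5 G5 Bb4 C5 E5 B4 sounds Gb7 G7 Bb6 C7 E7 B6.
Then write for alto flute: it sounds a perfect fourth below written, so the part must be a perfect fourth above concert.
Gb7 → Cb8
G7 → C8
Bb6 → Eb7
C7 → F7
E7 → A7
B6 → E7

Cb8 C8 Eb7 F7 A7 E7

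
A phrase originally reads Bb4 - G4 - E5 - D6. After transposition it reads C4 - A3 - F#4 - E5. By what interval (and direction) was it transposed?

down a minor seventh

Take the first pair: Bb4 → C4. B to C spans 7 letter names, so the interval is some kind of seventh.
C4 to Bb4 is 10 semitones, which makes it a minor seventh; the second version is lower, so the direction is down.
Checking another pair — D6 → E5 — gives the same interval.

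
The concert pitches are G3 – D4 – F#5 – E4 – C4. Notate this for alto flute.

C4 G4 B5 A4 F4

Written C4 sounds as G3 on the alto flute, so concert pitches are written a perfect fourth up.
G3 to C4
D4 to G4
F#5 to B5
E4 to A4
C4 to F4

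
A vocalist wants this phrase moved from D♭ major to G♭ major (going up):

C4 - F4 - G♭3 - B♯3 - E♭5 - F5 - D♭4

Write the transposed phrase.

F4 Bb4 Cb4 E#4 Ab5 Bb5 Gb4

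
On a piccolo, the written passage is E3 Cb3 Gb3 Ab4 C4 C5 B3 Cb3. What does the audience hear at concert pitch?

E4 Cb4 Gb4 Ab5 C5 C6 B4 Cb4

The piccolo sounds a perfect octave above written, so transpose each written note up a perfect octave.
E3 to E4
Cb3 to Cb4
Gb3 to Gb4
Ab4 to Ab5
C4 to C5
C5 to C6
B3 to B4
Cb3 to Cb4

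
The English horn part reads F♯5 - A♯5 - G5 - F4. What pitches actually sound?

B4 D#5 C5 Bb3

The English horn sounds a perfect fifth below written, so transpose each written note down a perfect fifth.
F#5 to B4
A#5 to D#5
G5 to C5
F4 to Bb3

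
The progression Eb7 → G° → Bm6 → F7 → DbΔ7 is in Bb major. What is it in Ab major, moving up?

Bb major up to Ab major is a minor seventh; each chord root moves by that interval while the quality stays the same.
Eb7: root Eb up a minor seventh → Db, giving Db7.
G°: root G up a minor seventh → F, giving F°.
Bm6: root B up a minor seventh → A, giving Am6.
F7: root F up a minor seventh → Eb, giving Eb7.
DbΔ7: root Db up a minor seventh → Cb, giving CbΔ7.

Db7 F° Am6 Eb7 CbΔ7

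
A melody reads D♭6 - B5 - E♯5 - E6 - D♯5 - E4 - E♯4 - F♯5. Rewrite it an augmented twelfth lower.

Gbb4 Eb4 A3 Ab4 G3 Ab2 A2 Bb3

Db6 gives Gbb4
B5 gives Eb4
E#5 gives A3
E6 gives Ab4
D#5 gives G3
E4 gives Ab2
E#4 gives A2
F#5 gives Bb3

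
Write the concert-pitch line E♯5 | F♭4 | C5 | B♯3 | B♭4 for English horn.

B#5 Cb5 G5 F##4 F5

Written C4 sounds as F3 on the English horn, so concert pitches are written a perfect fifth up.
E#5 gives B#5
Fb4 gives Cb5
C5 gives G5
B#3 gives F##4
Bb4 gives F5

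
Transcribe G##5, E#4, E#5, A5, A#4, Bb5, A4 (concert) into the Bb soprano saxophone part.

A##5 F##4 F##5 B5 B#4 C6 B4

The Bb soprano saxophone sounds a major second below written, so the written part must be a major second above concert — transpose each note up.
G##5 becomes A##5
E#4 becomes F##4
E#5 becomes F##5
A5 becomes B5
A#4 becomes B#4
Bb5 becomes C6
A4 becomes B4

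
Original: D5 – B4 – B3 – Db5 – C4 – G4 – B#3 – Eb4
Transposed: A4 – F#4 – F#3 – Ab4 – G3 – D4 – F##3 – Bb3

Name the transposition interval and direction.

down a perfect fourth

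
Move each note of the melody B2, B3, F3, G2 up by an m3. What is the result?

B2 → D3
B3 → D4
F3 → Ab3
G2 → Bb2

D3 D4 Ab3 Bb2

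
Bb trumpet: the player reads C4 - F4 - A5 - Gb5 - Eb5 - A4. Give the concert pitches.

The Bb trumpet sounds a major second below written, so transpose each written note down a major second.
C4 to Bb3
F4 to Eb4
A5 to G5
Gb5 to Fb5
Eb5 to Db5
A4 to G4

Bb3 Eb4 G5 Fb5 Db5 G4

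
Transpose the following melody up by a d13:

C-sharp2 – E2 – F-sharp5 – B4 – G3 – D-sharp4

C#2 -> Ab3
E2 -> Cb4
F#5 -> Db7
B4 -> Gb6
G3 -> Ebb5
D#4 -> Bb5

Ab3 Cb4 Db7 Gb6 Ebb5 Bb5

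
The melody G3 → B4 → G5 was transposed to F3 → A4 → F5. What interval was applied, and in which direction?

Take the first pair: G3 → F3. G to F spans 2 letter names, so the interval is some kind of second.
F3 to G3 is 2 semitones, which makes it a major second; the second version is lower, so the direction is down.
Checking another pair — G5 → F5 — gives the same interval.

down a major second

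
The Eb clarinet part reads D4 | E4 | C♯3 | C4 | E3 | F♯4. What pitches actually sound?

Written C4 on the Eb clarinet sounds as Eb4, a minor third higher; apply that shift to every note.
D4 becomes F4
E4 becomes G4
C#3 becomes E3
C4 becomes Eb4
E3 becomes G3
F#4 becomes A4

F4 G4 E3 Eb4 G3 A4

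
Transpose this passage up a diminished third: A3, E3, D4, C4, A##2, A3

A3 -> Cb4
E3 -> Gb3
D4 -> Fb4
C4 -> Ebb4
A##2 -> C#3
A3 -> Cb4

Cb4 Gb3 Fb4 Ebb4 C#3 Cb4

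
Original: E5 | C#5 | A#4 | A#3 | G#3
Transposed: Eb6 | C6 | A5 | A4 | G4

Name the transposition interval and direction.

up a diminished octave

From E5 to Eb6 is 8 letter names — an octave of some quality.
E5 to Eb6 is 11 semitones, which makes it a diminished octave; the second version is higher, so the direction is up.
Checking another pair — G#3 → G4 — gives the same interval.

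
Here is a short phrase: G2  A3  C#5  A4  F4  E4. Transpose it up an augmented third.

G2 to B#2
A3 to C##4
C#5 to E##5
A4 to C##5
F4 to A#4
E4 to G##4

B#2 C##4 E##5 C##5 A#4 G##4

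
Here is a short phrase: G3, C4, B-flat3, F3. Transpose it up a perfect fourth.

G3 up a perfect fourth is C4.
C4 up a perfect fourth is F4.
A perfect fourth up from Bb3 gives Eb4.
A perfect fourth up from F3 gives Bb3.

C4 F4 Eb4 Bb3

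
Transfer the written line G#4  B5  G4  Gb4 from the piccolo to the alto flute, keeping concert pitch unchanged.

First find concert pitch: the piccolo sounds a perfect octave above written, so G#4 B5 G4 Gb4 sounds G#5 B6 G5 Gb5.
Then write for alto flute: it sounds a perfect fourth below written, so the part must be a perfect fourth above concert.
G#5 → C#6
B6 → E7
G5 → C6
Gb5 → Cb6

C#6 E7 C6 Cb6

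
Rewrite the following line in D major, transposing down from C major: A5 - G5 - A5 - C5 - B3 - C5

B4 A4 B4 D4 C#3 D4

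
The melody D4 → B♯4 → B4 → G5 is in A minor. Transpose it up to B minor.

E4 C##5 C#5 A5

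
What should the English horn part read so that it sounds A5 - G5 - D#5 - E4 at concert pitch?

E6 D6 A#5 B4

Written C4 sounds as F3 on the English horn, so concert pitches are written a perfect fifth up.
A5 → E6
G5 → D6
D#5 → A#5
E4 → B4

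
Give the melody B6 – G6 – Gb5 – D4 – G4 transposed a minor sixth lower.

D#6 B5 Bb4 F#3 B3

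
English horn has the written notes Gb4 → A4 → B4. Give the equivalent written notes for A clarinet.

Ebb4 F4 G4

First find concert pitch: the English horn sounds a perfect fifth below written, so Gb4 A4 B4 sounds Cb4 D4 E4.
Then write for A clarinet: it sounds a minor third below written, so the part must be a minor third above concert.
Cb4 → Ebb4
D4 → F4
E4 → G4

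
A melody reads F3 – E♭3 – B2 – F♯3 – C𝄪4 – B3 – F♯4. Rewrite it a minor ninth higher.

Gb4 Fb4 C4 G4 D#5 C5 G5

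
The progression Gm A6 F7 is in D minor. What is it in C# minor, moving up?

F#m G#6 E7

D minor up to C# minor is a major seventh; each chord root moves by that interval while the quality stays the same.
Gm: root G up a major seventh → F#, giving F#m.
A6: root A up a major seventh → G#, giving G#6.
F7: root F up a major seventh → E, giving E7.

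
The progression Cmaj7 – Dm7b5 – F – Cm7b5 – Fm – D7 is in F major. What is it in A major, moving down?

F major down to A major is a minor sixth; each chord root moves by that interval while the quality stays the same.
Cmaj7: root C down a minor sixth → E, giving Emaj7.
Dm7b5: root D down a minor sixth → F#, giving F#m7b5.
F: root F down a minor sixth → A, giving A.
Cm7b5: root C down a minor sixth → E, giving Em7b5.
Fm: root F down a minor sixth → A, giving Am.
D7: root D down a minor sixth → F#, giving F#7.

Emaj7 F#m7b5 A Em7b5 Am F#7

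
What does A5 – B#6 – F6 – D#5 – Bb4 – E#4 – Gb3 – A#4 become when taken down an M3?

F5 G#6 Db6 B4 Gb4 C#4 Ebb3 F#4

A major third down from A5 gives F5.
B#6: a third down reaches G, and 4 semitones makes it G#6.
F6 down a major third is Db6.
D#5 down a major third is B4.
A major third down from Bb4 gives Gb4.
E#4: a third down reaches C, and 4 semitones makes it C#4.
Gb3: a third down reaches E, and 4 semitones makes it Ebb3.
A major third down from A#4 gives F#4.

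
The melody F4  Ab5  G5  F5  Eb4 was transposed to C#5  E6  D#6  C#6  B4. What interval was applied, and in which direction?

Take the first pair: F4 → C#5. F to C spans 5 letter names, so the interval is some kind of fifth.
F4 to C#5 is 8 semitones, which makes it an augmented fifth; the second version is higher, so the direction is up.
Checking another pair — Eb4 → B4 — gives the same interval.

up an augmented fifth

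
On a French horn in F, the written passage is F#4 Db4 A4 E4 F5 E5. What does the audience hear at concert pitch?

The French horn in F sounds a perfect fifth below written, so transpose each written note down a perfect fifth.
F#4 becomes B3
Db4 becomes Gb3
A4 becomes D4
E4 becomes A3
F5 becomes Bb4
E5 becomes A4

B3 Gb3 D4 A3 Bb4 A4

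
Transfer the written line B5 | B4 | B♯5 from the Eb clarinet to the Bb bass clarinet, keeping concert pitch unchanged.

First find concert pitch: the Eb clarinet sounds a minor third above written, so B5 B4 B♯5 sounds D6 D5 D#6.
Then write for Bb bass clarinet: it sounds a major ninth below written, so the part must be a major ninth above concert.
D6 → E7
D5 → E6
D#6 → E#7

E7 E6 E#7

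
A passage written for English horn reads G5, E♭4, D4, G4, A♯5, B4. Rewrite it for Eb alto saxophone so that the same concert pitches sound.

A5 F4 E4 A4 B#5 C#5

First find concert pitch: the English horn sounds a perfect fifth below written, so G5 E♭4 D4 G4 A♯5 B4 sounds C5 Ab3 G3 C4 D#5 E4.
Then write for Eb alto saxophone: it sounds a major sixth below written, so the part must be a major sixth above concert.
C5 → A5
Ab3 → F4
G3 → E4
C4 → A4
D#5 → B#5
E4 → C#5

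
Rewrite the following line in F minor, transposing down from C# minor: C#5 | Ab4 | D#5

C# minor to F minor down is an augmented fifth, so every note moves down by that interval.
C#5 to F4
Ab4 to Dbb4
D#5 to G4

F4 Dbb4 G4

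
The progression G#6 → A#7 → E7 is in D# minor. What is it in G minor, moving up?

C6 D7 Ab7

D# minor up to G minor is a diminished fourth; each chord root moves by that interval while the quality stays the same.
G#6: root G# up a diminished fourth → C, giving C6.
A#7: root A# up a diminished fourth → D, giving D7.
E7: root E up a diminished fourth → Ab, giving Ab7.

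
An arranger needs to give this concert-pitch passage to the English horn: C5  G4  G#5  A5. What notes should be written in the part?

G5 D5 D#6 E6

The English horn sounds a perfect fifth below written, so the written part must be a perfect fifth above concert — transpose each note up.
C5 gives G5
G4 gives D5
G#5 gives D#6
A5 gives E6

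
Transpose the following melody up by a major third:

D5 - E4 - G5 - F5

D5 → F#5
E4 → G#4
G5 → B5
F5 → A5

F#5 G#4 B5 A5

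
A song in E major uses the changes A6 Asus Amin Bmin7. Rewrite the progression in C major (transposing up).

E major up to C major is a minor sixth; each chord root moves by that interval while the quality stays the same.
A6: root A up a minor sixth → F, giving F6.
Asus: root A up a minor sixth → F, giving Fsus.
Amin: root A up a minor sixth → F, giving Fmin.
Bmin7: root B up a minor sixth → G, giving Gmin7.

F6 Fsus Fmin Gmin7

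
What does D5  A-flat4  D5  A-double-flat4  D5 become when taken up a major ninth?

E6 Bb5 E6 Bbb5 E6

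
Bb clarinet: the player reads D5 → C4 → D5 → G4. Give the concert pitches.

The Bb clarinet sounds a major second below written, so transpose each written note down a major second.
D5 becomes C5
C4 becomes Bb3
D5 becomes C5
G4 becomes F4

C5 Bb3 C5 F4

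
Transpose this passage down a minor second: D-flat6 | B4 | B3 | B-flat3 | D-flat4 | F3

A minor second down from Db6 gives C6.
B4 down a minor second is A#4.
B3 down a minor second is A#3.
A minor second down from Bb3 gives A3.
A minor second down from Db4 gives C4.
A minor second down from F3 gives E3.

C6 A#4 A#3 A3 C4 E3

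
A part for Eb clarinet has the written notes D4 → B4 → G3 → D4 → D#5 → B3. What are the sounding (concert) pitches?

Written C4 on the Eb clarinet sounds as Eb4, a minor third higher; apply that shift to every note.
D4 to F4
B4 to D5
G3 to Bb3
D4 to F4
D#5 to F#5
B3 to D4

F4 D5 Bb3 F4 F#5 D4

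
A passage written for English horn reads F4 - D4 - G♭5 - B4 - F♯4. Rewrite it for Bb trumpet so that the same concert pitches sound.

First find concert pitch: the English horn sounds a perfect fifth below written, so F4 D4 G♭5 B4 F♯4 sounds Bb3 G3 Cb5 E4 B3.
Then write for Bb trumpet: it sounds a major second below written, so the part must be a major second above concert.
Bb3 → C4
G3 → A3
Cb5 → Db5
E4 → F#4
B3 → C#4

C4 A3 Db5 F#4 C#4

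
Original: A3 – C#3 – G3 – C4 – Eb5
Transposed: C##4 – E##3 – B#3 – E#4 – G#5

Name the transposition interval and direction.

Take the first pair: A3 → C##4. A to C spans 3 letter names, so the interval is some kind of third.
A3 to C##4 is 5 semitones, which makes it an augmented third; the second version is higher, so the direction is up.
Checking another pair — Eb5 → G#5 — gives the same interval.

up an augmented third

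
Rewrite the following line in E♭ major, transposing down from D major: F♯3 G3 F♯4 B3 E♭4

From D down to E♭ is a major seventh; apply that to each pitch.
F#3 becomes G2
G3 becomes Ab2
F#4 becomes G3
B3 becomes C3
Eb4 becomes Fb3

G2 Ab2 G3 C3 Fb3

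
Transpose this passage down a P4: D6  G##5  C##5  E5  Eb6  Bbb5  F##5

A5 D##5 G##4 B4 Bb5 Fb5 C##5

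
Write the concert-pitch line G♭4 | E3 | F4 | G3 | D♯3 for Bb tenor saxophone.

Written C4 sounds as Bb2 on the Bb tenor saxophone, so concert pitches are written a major ninth up.
Gb4 -> Ab5
E3 -> F#4
F4 -> G5
G3 -> A4
D#3 -> E#4

Ab5 F#4 G5 A4 E#4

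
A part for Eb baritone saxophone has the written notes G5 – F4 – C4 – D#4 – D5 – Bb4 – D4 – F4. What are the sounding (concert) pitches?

Written C4 on the Eb baritone saxophone sounds as Eb2, a major thirteenth lower; apply that shift to every note.
G5 -> Bb3
F4 -> Ab2
C4 -> Eb2
D#4 -> F#2
D5 -> F3
Bb4 -> Db3
D4 -> F2
F4 -> Ab2

Bb3 Ab2 Eb2 F#2 F3 Db3 F2 Ab2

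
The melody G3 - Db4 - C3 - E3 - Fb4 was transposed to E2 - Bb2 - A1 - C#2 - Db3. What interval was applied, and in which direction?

From G3 to E2 is 10 letter names — a tenth of some quality.
E2 to G3 is 15 semitones, which makes it a minor tenth; the second version is lower, so the direction is down.
Checking another pair — Fb4 → Db3 — gives the same interval.

down a minor tenth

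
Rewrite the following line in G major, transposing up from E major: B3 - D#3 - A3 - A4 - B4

From E up to G is a minor third; apply that to each pitch.
B3 -> D4
D#3 -> F#3
A3 -> C4
A4 -> C5
B4 -> D5

D4 F#3 C4 C5 D5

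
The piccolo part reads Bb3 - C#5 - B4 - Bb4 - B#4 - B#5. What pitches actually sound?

Bb4 C#6 B5 Bb5 B#5 B#6

Written C4 on the piccolo sounds as C5, a perfect octave higher; apply that shift to every note.
Bb3 to Bb4
C#5 to C#6
B4 to B5
Bb4 to Bb5
B#4 to B#5
B#5 to B#6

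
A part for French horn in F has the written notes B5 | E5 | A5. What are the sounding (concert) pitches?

E5 A4 D5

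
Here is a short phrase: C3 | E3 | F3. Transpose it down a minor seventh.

D2 F#2 G2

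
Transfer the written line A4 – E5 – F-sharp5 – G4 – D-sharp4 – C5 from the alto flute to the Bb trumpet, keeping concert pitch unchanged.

F#4 C#5 D#5 E4 B#3 A4

First find concert pitch: the alto flute sounds a perfect fourth below written, so A4 E5 F-sharp5 G4 D-sharp4 C5 sounds E4 B4 C#5 D4 A#3 G4.
Then write for Bb trumpet: it sounds a major second below written, so the part must be a major second above concert.
E4 → F#4
B4 → C#5
C#5 → D#5
D4 → E4
A#3 → B#3
G4 → A4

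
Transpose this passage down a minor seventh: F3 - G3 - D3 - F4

G2 A2 E2 G3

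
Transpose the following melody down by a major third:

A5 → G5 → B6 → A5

F5 Eb5 G6 F5

A5 -> F5
G5 -> Eb5
B6 -> G6
A5 -> F5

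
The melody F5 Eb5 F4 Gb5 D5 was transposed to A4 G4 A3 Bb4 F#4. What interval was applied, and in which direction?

down a minor sixth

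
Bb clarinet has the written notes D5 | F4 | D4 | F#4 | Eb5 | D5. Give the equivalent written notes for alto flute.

First find concert pitch: the Bb clarinet sounds a major second below written, so D5 F4 D4 F#4 Eb5 D5 sounds C5 Eb4 C4 E4 Db5 C5.
Then write for alto flute: it sounds a perfect fourth below written, so the part must be a perfect fourth above concert.
C5 → F5
Eb4 → Ab4
C4 → F4
E4 → A4
Db5 → Gb5
C5 → F5

F5 Ab4 F4 A4 Gb5 F5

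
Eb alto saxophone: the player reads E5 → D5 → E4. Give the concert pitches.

G4 F4 G3

Written C4 on the Eb alto saxophone sounds as Eb3, a major sixth lower; apply that shift to every note.
E5 becomes G4
D5 becomes F4
E4 becomes G3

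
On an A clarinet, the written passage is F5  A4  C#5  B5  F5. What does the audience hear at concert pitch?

D5 F#4 A#4 G#5 D5

Written C4 on the A clarinet sounds as A3, a minor third lower; apply that shift to every note.
F5 → D5
A4 → F#4
C#5 → A#4
B5 → G#5
F5 → D5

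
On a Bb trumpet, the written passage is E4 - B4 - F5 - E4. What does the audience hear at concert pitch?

D4 A4 Eb5 D4

Written C4 on the Bb trumpet sounds as Bb3, a major second lower; apply that shift to every note.
E4 becomes D4
B4 becomes A4
F5 becomes Eb5
E4 becomes D4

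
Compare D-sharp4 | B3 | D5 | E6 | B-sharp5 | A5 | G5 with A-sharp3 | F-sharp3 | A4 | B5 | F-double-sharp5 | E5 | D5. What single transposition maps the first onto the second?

down a perfect fourth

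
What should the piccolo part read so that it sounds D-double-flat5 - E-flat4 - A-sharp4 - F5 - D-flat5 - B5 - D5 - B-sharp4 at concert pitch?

The piccolo sounds a perfect octave above written, so the written part must be a perfect octave below concert — transpose each note down.
Dbb5 gives Dbb4
Eb4 gives Eb3
A#4 gives A#3
F5 gives F4
Db5 gives Db4
B5 gives B4
D5 gives D4
B#4 gives B#3

Dbb4 Eb3 A#3 F4 Db4 B4 D4 B#3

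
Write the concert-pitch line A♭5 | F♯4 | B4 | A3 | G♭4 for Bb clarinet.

Bb5 G#4 C#5 B3 Ab4

The Bb clarinet sounds a major second below written, so the written part must be a major second above concert — transpose each note up.
Ab5 gives Bb5
F#4 gives G#4
B4 gives C#5
A3 gives B3
Gb4 gives Ab4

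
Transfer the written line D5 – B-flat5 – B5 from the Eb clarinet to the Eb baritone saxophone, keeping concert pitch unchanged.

D7 Bb7 B7

First find concert pitch: the Eb clarinet sounds a minor third above written, so D5 B-flat5 B5 sounds F5 Db6 D6.
Then write for Eb baritone saxophone: it sounds a major thirteenth below written, so the part must be a major thirteenth above concert.
F5 → D7
Db6 → Bb7
D6 → B7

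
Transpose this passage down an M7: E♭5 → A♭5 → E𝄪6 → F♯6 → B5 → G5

Eb5: a seventh down reaches F, and 11 semitones makes it Fb4.
A major seventh down from Ab5 gives Bbb4.
E##6 down a major seventh is F##5.
F#6: a seventh down reaches G, and 11 semitones makes it G5.
A major seventh down from B5 gives C5.
G5: a seventh down reaches A, and 11 semitones makes it Ab4.

Fb4 Bbb4 F##5 G5 C5 Ab4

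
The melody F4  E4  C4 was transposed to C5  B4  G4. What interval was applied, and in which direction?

From F4 to C5 is 5 letter names — a fifth of some quality.
F4 to C5 is 7 semitones, which makes it a perfect fifth; the second version is higher, so the direction is up.
Checking another pair — C4 → G4 — gives the same interval.

up a perfect fifth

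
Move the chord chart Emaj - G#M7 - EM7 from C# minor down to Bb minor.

Dbmaj FM7 DbM7

C# minor down to Bb minor is an augmented second; each chord root moves by that interval while the quality stays the same.
Emaj: root E down an augmented second → Db, giving Dbmaj.
G#M7: root G# down an augmented second → F, giving FM7.
EM7: root E down an augmented second → Db, giving DbM7.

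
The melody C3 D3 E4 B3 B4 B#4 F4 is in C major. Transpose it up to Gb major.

Gb3 Ab3 Bb4 F4 F5 F#5 Cb5

C major to Gb major up is a diminished fifth, so every note moves up by that interval.
C3 -> Gb3
D3 -> Ab3
E4 -> Bb4
B3 -> F4
B4 -> F5
B#4 -> F#5
F4 -> Cb5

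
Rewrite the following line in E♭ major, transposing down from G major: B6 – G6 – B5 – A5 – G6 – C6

G6 Eb6 G5 F5 Eb6 Ab5

G major to E♭ major down is a major third, so every note moves down by that interval.
B6 to G6
G6 to Eb6
B5 to G5
A5 to F5
G6 to Eb6
C6 to Ab5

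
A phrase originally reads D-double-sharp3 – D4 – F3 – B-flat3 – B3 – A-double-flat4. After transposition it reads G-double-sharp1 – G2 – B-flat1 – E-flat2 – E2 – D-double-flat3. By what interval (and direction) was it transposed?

From D##3 to G##1 is 12 letter names — a twelfth of some quality.
G##1 to D##3 is 19 semitones, which makes it a perfect twelfth; the second version is lower, so the direction is down.
Checking another pair — Abb4 → Dbb3 — gives the same interval.

down a perfect twelfth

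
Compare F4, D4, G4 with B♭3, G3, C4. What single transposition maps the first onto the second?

down a perfect fifth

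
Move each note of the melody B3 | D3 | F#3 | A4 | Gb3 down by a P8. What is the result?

B2 D2 F#2 A3 Gb2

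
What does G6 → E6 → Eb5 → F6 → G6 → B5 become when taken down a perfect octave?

G5 E5 Eb4 F5 G5 B4

A perfect octave down from G6 gives G5.
E6: an octave down reaches E, and 12 semitones makes it E5.
A perfect octave down from Eb5 gives Eb4.
A perfect octave down from F6 gives F5.
A perfect octave down from G6 gives G5.
B5 down a perfect octave is B4.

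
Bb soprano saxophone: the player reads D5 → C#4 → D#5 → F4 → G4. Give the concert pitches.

C5 B3 C#5 Eb4 F4

The Bb soprano saxophone sounds a major second below written, so transpose each written note down a major second.
D5 becomes C5
C#4 becomes B3
D#5 becomes C#5
F4 becomes Eb4
G4 becomes F4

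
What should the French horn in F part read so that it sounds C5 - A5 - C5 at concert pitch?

G5 E6 G5

The French horn in F sounds a perfect fifth below written, so the written part must be a perfect fifth above concert — transpose each note up.
C5 -> G5
A5 -> E6
C5 -> G5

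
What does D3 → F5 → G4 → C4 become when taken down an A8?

D3 -> Db2
F5 -> Fb4
G4 -> Gb3
C4 -> Cb3

Db2 Fb4 Gb3 Cb3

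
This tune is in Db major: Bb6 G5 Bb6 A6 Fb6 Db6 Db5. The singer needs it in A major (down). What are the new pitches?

F#6 D#5 F#6 E#6 C6 A5 A4

From Db down to A is a diminished fourth; apply that to each pitch.
Bb6 -> F#6
G5 -> D#5
Bb6 -> F#6
A6 -> E#6
Fb6 -> C6
Db6 -> A5
Db5 -> A4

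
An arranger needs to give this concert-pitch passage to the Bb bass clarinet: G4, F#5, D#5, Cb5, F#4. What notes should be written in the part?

A5 G#6 E#6 Db6 G#5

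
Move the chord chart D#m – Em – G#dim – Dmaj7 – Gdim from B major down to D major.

F#m Gm Bdim Fmaj7 Bbdim

B major down to D major is a major sixth; each chord root moves by that interval while the quality stays the same.
D#m: root D# down a major sixth → F#, giving F#m.
Em: root E down a major sixth → G, giving Gm.
G#dim: root G# down a major sixth → B, giving Bdim.
Dmaj7: root D down a major sixth → F, giving Fmaj7.
Gdim: root G down a major sixth → Bb, giving Bbdim.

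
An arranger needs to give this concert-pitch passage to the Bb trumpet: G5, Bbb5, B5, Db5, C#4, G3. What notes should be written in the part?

The Bb trumpet sounds a major second below written, so the written part must be a major second above concert — transpose each note up.
G5 -> A5
Bbb5 -> Cb6
B5 -> C#6
Db5 -> Eb5
C#4 -> D#4
G3 -> A3

A5 Cb6 C#6 Eb5 D#4 A3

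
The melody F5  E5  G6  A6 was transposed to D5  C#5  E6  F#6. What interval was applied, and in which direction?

From F5 to D5 is 3 letter names — a third of some quality.
D5 to F5 is 3 semitones, which makes it a minor third; the second version is lower, so the direction is down.
Checking another pair — A6 → F#6 — gives the same interval.

down a minor third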